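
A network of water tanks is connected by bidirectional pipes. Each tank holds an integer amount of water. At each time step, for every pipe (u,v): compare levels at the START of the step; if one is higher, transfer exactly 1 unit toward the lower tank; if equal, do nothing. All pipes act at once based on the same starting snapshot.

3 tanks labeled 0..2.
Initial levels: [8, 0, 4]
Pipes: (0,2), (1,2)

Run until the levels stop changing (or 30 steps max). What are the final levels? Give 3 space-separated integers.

Answer: 4 4 4

Derivation:
Step 1: flows [0->2,2->1] -> levels [7 1 4]
Step 2: flows [0->2,2->1] -> levels [6 2 4]
Step 3: flows [0->2,2->1] -> levels [5 3 4]
Step 4: flows [0->2,2->1] -> levels [4 4 4]
Step 5: flows [0=2,1=2] -> levels [4 4 4]
  -> stable (no change)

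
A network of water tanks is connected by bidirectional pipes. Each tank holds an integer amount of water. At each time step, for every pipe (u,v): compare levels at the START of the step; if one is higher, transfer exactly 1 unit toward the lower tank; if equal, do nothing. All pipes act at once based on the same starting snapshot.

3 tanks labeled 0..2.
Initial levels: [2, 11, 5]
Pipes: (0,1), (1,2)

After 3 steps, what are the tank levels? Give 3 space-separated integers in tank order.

Step 1: flows [1->0,1->2] -> levels [3 9 6]
Step 2: flows [1->0,1->2] -> levels [4 7 7]
Step 3: flows [1->0,1=2] -> levels [5 6 7]

Answer: 5 6 7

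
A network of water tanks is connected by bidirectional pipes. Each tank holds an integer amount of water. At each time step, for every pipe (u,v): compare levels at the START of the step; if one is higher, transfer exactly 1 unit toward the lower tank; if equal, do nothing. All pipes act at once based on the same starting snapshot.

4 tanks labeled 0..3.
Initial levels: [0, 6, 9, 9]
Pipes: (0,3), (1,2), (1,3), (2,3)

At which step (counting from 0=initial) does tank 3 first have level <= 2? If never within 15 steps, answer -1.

Step 1: flows [3->0,2->1,3->1,2=3] -> levels [1 8 8 7]
Step 2: flows [3->0,1=2,1->3,2->3] -> levels [2 7 7 8]
Step 3: flows [3->0,1=2,3->1,3->2] -> levels [3 8 8 5]
Step 4: flows [3->0,1=2,1->3,2->3] -> levels [4 7 7 6]
Step 5: flows [3->0,1=2,1->3,2->3] -> levels [5 6 6 7]
Step 6: flows [3->0,1=2,3->1,3->2] -> levels [6 7 7 4]
Step 7: flows [0->3,1=2,1->3,2->3] -> levels [5 6 6 7]
  -> period-2 cycle (repeats step 5); tank 3 never drops to <=2
Tank 3 never reaches <=2 within 15 steps

Answer: -1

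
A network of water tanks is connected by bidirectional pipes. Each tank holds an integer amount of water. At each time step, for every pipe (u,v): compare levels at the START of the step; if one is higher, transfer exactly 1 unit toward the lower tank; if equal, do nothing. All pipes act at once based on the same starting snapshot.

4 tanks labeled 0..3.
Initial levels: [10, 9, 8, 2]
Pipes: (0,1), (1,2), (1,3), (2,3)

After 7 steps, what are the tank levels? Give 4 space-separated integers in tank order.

Answer: 8 6 7 8

Derivation:
Step 1: flows [0->1,1->2,1->3,2->3] -> levels [9 8 8 4]
Step 2: flows [0->1,1=2,1->3,2->3] -> levels [8 8 7 6]
Step 3: flows [0=1,1->2,1->3,2->3] -> levels [8 6 7 8]
Step 4: flows [0->1,2->1,3->1,3->2] -> levels [7 9 7 6]
Step 5: flows [1->0,1->2,1->3,2->3] -> levels [8 6 7 8]
  -> period-2 cycle: step 5 state = step 3 state
  -> state at step 7: (7-3) mod 2 = 0, same as step 3 -> [8 6 7 8]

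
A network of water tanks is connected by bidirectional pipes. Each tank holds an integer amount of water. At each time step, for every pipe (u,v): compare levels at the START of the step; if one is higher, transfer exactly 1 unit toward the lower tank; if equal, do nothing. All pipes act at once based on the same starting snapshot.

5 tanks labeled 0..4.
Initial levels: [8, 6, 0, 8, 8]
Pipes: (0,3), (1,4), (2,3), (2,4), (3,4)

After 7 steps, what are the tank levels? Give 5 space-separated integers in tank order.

Step 1: flows [0=3,4->1,3->2,4->2,3=4] -> levels [8 7 2 7 6]
Step 2: flows [0->3,1->4,3->2,4->2,3->4] -> levels [7 6 4 6 7]
Step 3: flows [0->3,4->1,3->2,4->2,4->3] -> levels [6 7 6 7 4]
Step 4: flows [3->0,1->4,3->2,2->4,3->4] -> levels [7 6 6 4 7]
Step 5: flows [0->3,4->1,2->3,4->2,4->3] -> levels [6 7 6 7 4]
  -> period-2 cycle: step 5 state = step 3 state
  -> state at step 7: (7-3) mod 2 = 0, same as step 3 -> [6 7 6 7 4]

Answer: 6 7 6 7 4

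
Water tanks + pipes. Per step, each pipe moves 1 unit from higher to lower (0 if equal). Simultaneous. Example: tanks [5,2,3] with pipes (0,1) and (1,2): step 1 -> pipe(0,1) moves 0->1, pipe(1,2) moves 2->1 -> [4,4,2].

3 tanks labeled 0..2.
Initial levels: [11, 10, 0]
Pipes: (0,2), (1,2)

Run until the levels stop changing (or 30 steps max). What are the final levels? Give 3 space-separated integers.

Step 1: flows [0->2,1->2] -> levels [10 9 2]
Step 2: flows [0->2,1->2] -> levels [9 8 4]
Step 3: flows [0->2,1->2] -> levels [8 7 6]
Step 4: flows [0->2,1->2] -> levels [7 6 8]
Step 5: flows [2->0,2->1] -> levels [8 7 6]
  -> period-2 cycle: step 5 state = step 3 state; never stabilizes
  -> state at step 30: (30-3) mod 2 = 1, same as step 4 -> [7 6 8]

Answer: 7 6 8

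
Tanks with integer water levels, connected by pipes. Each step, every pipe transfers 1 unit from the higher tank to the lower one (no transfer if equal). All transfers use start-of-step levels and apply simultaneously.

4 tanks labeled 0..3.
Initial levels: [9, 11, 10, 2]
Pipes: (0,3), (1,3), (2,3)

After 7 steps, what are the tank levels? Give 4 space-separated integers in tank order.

Answer: 8 8 8 8

Derivation:
Step 1: flows [0->3,1->3,2->3] -> levels [8 10 9 5]
Step 2: flows [0->3,1->3,2->3] -> levels [7 9 8 8]
Step 3: flows [3->0,1->3,2=3] -> levels [8 8 8 8]
Step 4: flows [0=3,1=3,2=3] -> levels [8 8 8 8]
  -> stable; steps 5..7 unchanged -> [8 8 8 8]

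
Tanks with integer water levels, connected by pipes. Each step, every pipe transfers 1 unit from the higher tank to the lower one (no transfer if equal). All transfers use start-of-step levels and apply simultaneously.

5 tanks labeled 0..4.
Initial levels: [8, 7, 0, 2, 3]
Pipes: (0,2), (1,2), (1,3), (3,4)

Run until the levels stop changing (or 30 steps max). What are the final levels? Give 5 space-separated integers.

Answer: 4 3 6 4 3

Derivation:
Step 1: flows [0->2,1->2,1->3,4->3] -> levels [7 5 2 4 2]
Step 2: flows [0->2,1->2,1->3,3->4] -> levels [6 3 4 4 3]
Step 3: flows [0->2,2->1,3->1,3->4] -> levels [5 5 4 2 4]
Step 4: flows [0->2,1->2,1->3,4->3] -> levels [4 3 6 4 3]
Step 5: flows [2->0,2->1,3->1,3->4] -> levels [5 5 4 2 4]
  -> period-2 cycle: step 5 state = step 3 state; never stabilizes
  -> state at step 30: (30-3) mod 2 = 1, same as step 4 -> [4 3 6 4 3]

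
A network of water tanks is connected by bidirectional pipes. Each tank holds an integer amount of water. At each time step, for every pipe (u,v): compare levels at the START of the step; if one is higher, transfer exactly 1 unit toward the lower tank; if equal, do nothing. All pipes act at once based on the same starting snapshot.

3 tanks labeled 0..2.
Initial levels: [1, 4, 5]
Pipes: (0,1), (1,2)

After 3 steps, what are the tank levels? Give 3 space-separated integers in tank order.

Answer: 3 4 3

Derivation:
Step 1: flows [1->0,2->1] -> levels [2 4 4]
Step 2: flows [1->0,1=2] -> levels [3 3 4]
Step 3: flows [0=1,2->1] -> levels [3 4 3]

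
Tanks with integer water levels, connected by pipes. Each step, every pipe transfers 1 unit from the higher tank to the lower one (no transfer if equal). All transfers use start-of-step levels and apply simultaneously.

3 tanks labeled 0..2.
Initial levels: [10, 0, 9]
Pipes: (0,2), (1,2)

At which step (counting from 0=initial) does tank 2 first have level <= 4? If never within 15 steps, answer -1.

Step 1: flows [0->2,2->1] -> levels [9 1 9]
Step 2: flows [0=2,2->1] -> levels [9 2 8]
Step 3: flows [0->2,2->1] -> levels [8 3 8]
Step 4: flows [0=2,2->1] -> levels [8 4 7]
Step 5: flows [0->2,2->1] -> levels [7 5 7]
Step 6: flows [0=2,2->1] -> levels [7 6 6]
Step 7: flows [0->2,1=2] -> levels [6 6 7]
Step 8: flows [2->0,2->1] -> levels [7 7 5]
Step 9: flows [0->2,1->2] -> levels [6 6 7]
  -> period-2 cycle (repeats step 7); tank 2 never drops to <=4
Tank 2 never reaches <=4 within 15 steps

Answer: -1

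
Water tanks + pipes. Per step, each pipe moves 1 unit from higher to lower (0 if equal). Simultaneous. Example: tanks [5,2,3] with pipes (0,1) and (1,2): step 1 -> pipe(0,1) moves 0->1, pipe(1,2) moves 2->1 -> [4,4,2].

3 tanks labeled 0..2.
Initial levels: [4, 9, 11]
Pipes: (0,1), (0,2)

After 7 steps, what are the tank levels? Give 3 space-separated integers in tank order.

Step 1: flows [1->0,2->0] -> levels [6 8 10]
Step 2: flows [1->0,2->0] -> levels [8 7 9]
Step 3: flows [0->1,2->0] -> levels [8 8 8]
Step 4: flows [0=1,0=2] -> levels [8 8 8]
  -> stable; steps 5..7 unchanged -> [8 8 8]

Answer: 8 8 8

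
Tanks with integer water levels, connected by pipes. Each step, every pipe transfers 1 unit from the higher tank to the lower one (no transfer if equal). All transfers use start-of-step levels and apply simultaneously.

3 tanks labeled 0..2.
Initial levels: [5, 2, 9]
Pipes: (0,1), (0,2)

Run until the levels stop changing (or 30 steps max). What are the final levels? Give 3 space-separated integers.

Step 1: flows [0->1,2->0] -> levels [5 3 8]
Step 2: flows [0->1,2->0] -> levels [5 4 7]
Step 3: flows [0->1,2->0] -> levels [5 5 6]
Step 4: flows [0=1,2->0] -> levels [6 5 5]
Step 5: flows [0->1,0->2] -> levels [4 6 6]
Step 6: flows [1->0,2->0] -> levels [6 5 5]
  -> period-2 cycle: step 6 state = step 4 state; never stabilizes
  -> state at step 30: (30-4) mod 2 = 0, same as step 4 -> [6 5 5]

Answer: 6 5 5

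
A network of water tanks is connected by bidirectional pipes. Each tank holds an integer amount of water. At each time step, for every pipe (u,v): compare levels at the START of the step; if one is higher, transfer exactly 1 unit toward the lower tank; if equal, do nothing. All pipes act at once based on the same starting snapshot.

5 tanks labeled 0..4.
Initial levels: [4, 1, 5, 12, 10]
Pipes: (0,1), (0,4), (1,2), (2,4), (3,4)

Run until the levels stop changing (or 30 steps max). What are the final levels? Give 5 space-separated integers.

Step 1: flows [0->1,4->0,2->1,4->2,3->4] -> levels [4 3 5 11 9]
Step 2: flows [0->1,4->0,2->1,4->2,3->4] -> levels [4 5 5 10 8]
Step 3: flows [1->0,4->0,1=2,4->2,3->4] -> levels [6 4 6 9 7]
Step 4: flows [0->1,4->0,2->1,4->2,3->4] -> levels [6 6 6 8 6]
Step 5: flows [0=1,0=4,1=2,2=4,3->4] -> levels [6 6 6 7 7]
Step 6: flows [0=1,4->0,1=2,4->2,3=4] -> levels [7 6 7 7 5]
Step 7: flows [0->1,0->4,2->1,2->4,3->4] -> levels [5 8 5 6 8]
Step 8: flows [1->0,4->0,1->2,4->2,4->3] -> levels [7 6 7 7 5]
  -> period-2 cycle: step 8 state = step 6 state; never stabilizes
  -> state at step 30: (30-6) mod 2 = 0, same as step 6 -> [7 6 7 7 5]

Answer: 7 6 7 7 5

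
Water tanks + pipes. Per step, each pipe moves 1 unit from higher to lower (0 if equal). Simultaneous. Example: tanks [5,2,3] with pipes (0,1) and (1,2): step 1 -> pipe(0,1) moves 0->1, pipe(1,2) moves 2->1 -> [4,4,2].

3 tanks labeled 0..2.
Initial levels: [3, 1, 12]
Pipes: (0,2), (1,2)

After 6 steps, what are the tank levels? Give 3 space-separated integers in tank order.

Step 1: flows [2->0,2->1] -> levels [4 2 10]
Step 2: flows [2->0,2->1] -> levels [5 3 8]
Step 3: flows [2->0,2->1] -> levels [6 4 6]
Step 4: flows [0=2,2->1] -> levels [6 5 5]
Step 5: flows [0->2,1=2] -> levels [5 5 6]
Step 6: flows [2->0,2->1] -> levels [6 6 4]

Answer: 6 6 4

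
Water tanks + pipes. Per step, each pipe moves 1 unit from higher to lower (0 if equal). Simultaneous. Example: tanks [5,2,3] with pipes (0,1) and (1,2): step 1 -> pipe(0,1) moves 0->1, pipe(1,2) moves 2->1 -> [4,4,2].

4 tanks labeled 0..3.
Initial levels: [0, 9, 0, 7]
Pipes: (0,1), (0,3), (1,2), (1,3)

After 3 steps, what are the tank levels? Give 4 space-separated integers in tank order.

Step 1: flows [1->0,3->0,1->2,1->3] -> levels [2 6 1 7]
Step 2: flows [1->0,3->0,1->2,3->1] -> levels [4 5 2 5]
Step 3: flows [1->0,3->0,1->2,1=3] -> levels [6 3 3 4]

Answer: 6 3 3 4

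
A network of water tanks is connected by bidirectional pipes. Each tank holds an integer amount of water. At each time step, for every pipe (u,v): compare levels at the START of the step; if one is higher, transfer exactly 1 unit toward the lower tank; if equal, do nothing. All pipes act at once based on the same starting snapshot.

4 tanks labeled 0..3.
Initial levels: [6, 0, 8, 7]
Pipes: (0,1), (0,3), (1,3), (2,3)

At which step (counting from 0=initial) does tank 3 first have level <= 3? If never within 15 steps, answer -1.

Answer: -1

Derivation:
Step 1: flows [0->1,3->0,3->1,2->3] -> levels [6 2 7 6]
Step 2: flows [0->1,0=3,3->1,2->3] -> levels [5 4 6 6]
Step 3: flows [0->1,3->0,3->1,2=3] -> levels [5 6 6 4]
Step 4: flows [1->0,0->3,1->3,2->3] -> levels [5 4 5 7]
Step 5: flows [0->1,3->0,3->1,3->2] -> levels [5 6 6 4]
  -> period-2 cycle (repeats step 3); tank 3 never drops to <=3
Tank 3 never reaches <=3 within 15 steps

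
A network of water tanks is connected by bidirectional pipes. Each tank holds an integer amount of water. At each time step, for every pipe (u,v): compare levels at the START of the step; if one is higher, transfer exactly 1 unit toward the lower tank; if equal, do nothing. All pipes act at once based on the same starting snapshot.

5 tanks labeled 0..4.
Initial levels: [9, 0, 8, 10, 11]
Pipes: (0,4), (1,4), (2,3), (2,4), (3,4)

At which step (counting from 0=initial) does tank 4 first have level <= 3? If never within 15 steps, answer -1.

Step 1: flows [4->0,4->1,3->2,4->2,4->3] -> levels [10 1 10 10 7]
Step 2: flows [0->4,4->1,2=3,2->4,3->4] -> levels [9 2 9 9 9]
Step 3: flows [0=4,4->1,2=3,2=4,3=4] -> levels [9 3 9 9 8]
Step 4: flows [0->4,4->1,2=3,2->4,3->4] -> levels [8 4 8 8 10]
Step 5: flows [4->0,4->1,2=3,4->2,4->3] -> levels [9 5 9 9 6]
Step 6: flows [0->4,4->1,2=3,2->4,3->4] -> levels [8 6 8 8 8]
Step 7: flows [0=4,4->1,2=3,2=4,3=4] -> levels [8 7 8 8 7]
Step 8: flows [0->4,1=4,2=3,2->4,3->4] -> levels [7 7 7 7 10]
Step 9: flows [4->0,4->1,2=3,4->2,4->3] -> levels [8 8 8 8 6]
Step 10: flows [0->4,1->4,2=3,2->4,3->4] -> levels [7 7 7 7 10]
  -> period-2 cycle (repeats step 8); tank 4 never drops to <=3
Tank 4 never reaches <=3 within 15 steps

Answer: -1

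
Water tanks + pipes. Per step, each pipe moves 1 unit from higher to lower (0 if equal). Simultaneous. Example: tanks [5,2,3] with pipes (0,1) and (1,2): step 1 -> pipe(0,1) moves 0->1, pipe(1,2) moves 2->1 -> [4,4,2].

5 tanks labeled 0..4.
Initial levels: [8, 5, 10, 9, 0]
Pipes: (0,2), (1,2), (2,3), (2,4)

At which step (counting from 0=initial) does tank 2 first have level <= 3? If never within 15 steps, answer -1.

Step 1: flows [2->0,2->1,2->3,2->4] -> levels [9 6 6 10 1]
Step 2: flows [0->2,1=2,3->2,2->4] -> levels [8 6 7 9 2]
Step 3: flows [0->2,2->1,3->2,2->4] -> levels [7 7 7 8 3]
Step 4: flows [0=2,1=2,3->2,2->4] -> levels [7 7 7 7 4]
Step 5: flows [0=2,1=2,2=3,2->4] -> levels [7 7 6 7 5]
Step 6: flows [0->2,1->2,3->2,2->4] -> levels [6 6 8 6 6]
Step 7: flows [2->0,2->1,2->3,2->4] -> levels [7 7 4 7 7]
Step 8: flows [0->2,1->2,3->2,4->2] -> levels [6 6 8 6 6]
  -> period-2 cycle (repeats step 6); tank 2 never drops to <=3
Tank 2 never reaches <=3 within 15 steps

Answer: -1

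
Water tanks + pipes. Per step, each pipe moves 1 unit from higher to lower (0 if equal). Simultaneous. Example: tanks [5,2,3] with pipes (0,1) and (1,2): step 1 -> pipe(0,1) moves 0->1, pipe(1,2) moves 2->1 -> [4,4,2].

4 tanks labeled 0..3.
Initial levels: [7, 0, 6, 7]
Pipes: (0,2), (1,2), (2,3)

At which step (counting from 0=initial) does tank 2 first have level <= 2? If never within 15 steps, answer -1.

Step 1: flows [0->2,2->1,3->2] -> levels [6 1 7 6]
Step 2: flows [2->0,2->1,2->3] -> levels [7 2 4 7]
Step 3: flows [0->2,2->1,3->2] -> levels [6 3 5 6]
Step 4: flows [0->2,2->1,3->2] -> levels [5 4 6 5]
Step 5: flows [2->0,2->1,2->3] -> levels [6 5 3 6]
Step 6: flows [0->2,1->2,3->2] -> levels [5 4 6 5]
  -> period-2 cycle (repeats step 4); tank 2 never drops to <=2
Tank 2 never reaches <=2 within 15 steps

Answer: -1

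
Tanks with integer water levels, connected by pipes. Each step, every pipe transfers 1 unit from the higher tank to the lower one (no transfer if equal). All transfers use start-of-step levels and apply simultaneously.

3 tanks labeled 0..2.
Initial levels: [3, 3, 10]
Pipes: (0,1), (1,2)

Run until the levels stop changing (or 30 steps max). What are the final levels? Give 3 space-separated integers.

Step 1: flows [0=1,2->1] -> levels [3 4 9]
Step 2: flows [1->0,2->1] -> levels [4 4 8]
Step 3: flows [0=1,2->1] -> levels [4 5 7]
Step 4: flows [1->0,2->1] -> levels [5 5 6]
Step 5: flows [0=1,2->1] -> levels [5 6 5]
Step 6: flows [1->0,1->2] -> levels [6 4 6]
Step 7: flows [0->1,2->1] -> levels [5 6 5]
  -> period-2 cycle: step 7 state = step 5 state; never stabilizes
  -> state at step 30: (30-5) mod 2 = 1, same as step 6 -> [6 4 6]

Answer: 6 4 6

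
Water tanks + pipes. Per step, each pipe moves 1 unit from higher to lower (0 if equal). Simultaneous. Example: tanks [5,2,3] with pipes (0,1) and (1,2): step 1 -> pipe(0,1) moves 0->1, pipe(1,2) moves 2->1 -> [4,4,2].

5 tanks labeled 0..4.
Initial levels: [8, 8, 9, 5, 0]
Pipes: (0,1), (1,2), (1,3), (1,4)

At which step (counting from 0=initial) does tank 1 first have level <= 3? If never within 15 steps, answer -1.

Step 1: flows [0=1,2->1,1->3,1->4] -> levels [8 7 8 6 1]
Step 2: flows [0->1,2->1,1->3,1->4] -> levels [7 7 7 7 2]
Step 3: flows [0=1,1=2,1=3,1->4] -> levels [7 6 7 7 3]
Step 4: flows [0->1,2->1,3->1,1->4] -> levels [6 8 6 6 4]
Step 5: flows [1->0,1->2,1->3,1->4] -> levels [7 4 7 7 5]
Step 6: flows [0->1,2->1,3->1,4->1] -> levels [6 8 6 6 4]
  -> period-2 cycle (repeats step 4); tank 1 never drops to <=3
Tank 1 never reaches <=3 within 15 steps

Answer: -1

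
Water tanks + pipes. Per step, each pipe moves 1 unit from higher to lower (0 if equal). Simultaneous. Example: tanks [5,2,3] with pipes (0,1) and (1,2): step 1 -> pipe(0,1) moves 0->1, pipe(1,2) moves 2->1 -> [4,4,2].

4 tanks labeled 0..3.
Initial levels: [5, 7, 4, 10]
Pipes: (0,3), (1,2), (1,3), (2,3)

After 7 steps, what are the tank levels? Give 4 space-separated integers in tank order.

Step 1: flows [3->0,1->2,3->1,3->2] -> levels [6 7 6 7]
Step 2: flows [3->0,1->2,1=3,3->2] -> levels [7 6 8 5]
Step 3: flows [0->3,2->1,1->3,2->3] -> levels [6 6 6 8]
Step 4: flows [3->0,1=2,3->1,3->2] -> levels [7 7 7 5]
Step 5: flows [0->3,1=2,1->3,2->3] -> levels [6 6 6 8]
  -> period-2 cycle: step 5 state = step 3 state
  -> state at step 7: (7-3) mod 2 = 0, same as step 3 -> [6 6 6 8]

Answer: 6 6 6 8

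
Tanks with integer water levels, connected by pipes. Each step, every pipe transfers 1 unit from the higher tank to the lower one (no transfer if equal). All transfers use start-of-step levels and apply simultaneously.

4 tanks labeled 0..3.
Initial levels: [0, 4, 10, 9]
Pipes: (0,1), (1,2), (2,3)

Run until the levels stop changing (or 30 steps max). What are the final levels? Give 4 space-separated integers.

Step 1: flows [1->0,2->1,2->3] -> levels [1 4 8 10]
Step 2: flows [1->0,2->1,3->2] -> levels [2 4 8 9]
Step 3: flows [1->0,2->1,3->2] -> levels [3 4 8 8]
Step 4: flows [1->0,2->1,2=3] -> levels [4 4 7 8]
Step 5: flows [0=1,2->1,3->2] -> levels [4 5 7 7]
Step 6: flows [1->0,2->1,2=3] -> levels [5 5 6 7]
Step 7: flows [0=1,2->1,3->2] -> levels [5 6 6 6]
Step 8: flows [1->0,1=2,2=3] -> levels [6 5 6 6]
Step 9: flows [0->1,2->1,2=3] -> levels [5 7 5 6]
Step 10: flows [1->0,1->2,3->2] -> levels [6 5 7 5]
Step 11: flows [0->1,2->1,2->3] -> levels [5 7 5 6]
  -> period-2 cycle: step 11 state = step 9 state; never stabilizes
  -> state at step 30: (30-9) mod 2 = 1, same as step 10 -> [6 5 7 5]

Answer: 6 5 7 5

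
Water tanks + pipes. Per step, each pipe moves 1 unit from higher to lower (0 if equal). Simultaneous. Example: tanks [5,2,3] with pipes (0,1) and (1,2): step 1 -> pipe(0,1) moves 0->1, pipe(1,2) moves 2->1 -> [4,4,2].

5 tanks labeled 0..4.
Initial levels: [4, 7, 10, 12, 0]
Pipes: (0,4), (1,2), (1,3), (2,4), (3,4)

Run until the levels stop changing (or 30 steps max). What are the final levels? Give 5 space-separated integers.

Step 1: flows [0->4,2->1,3->1,2->4,3->4] -> levels [3 9 8 10 3]
Step 2: flows [0=4,1->2,3->1,2->4,3->4] -> levels [3 9 8 8 5]
Step 3: flows [4->0,1->2,1->3,2->4,3->4] -> levels [4 7 8 8 6]
Step 4: flows [4->0,2->1,3->1,2->4,3->4] -> levels [5 9 6 6 7]
Step 5: flows [4->0,1->2,1->3,4->2,4->3] -> levels [6 7 8 8 4]
Step 6: flows [0->4,2->1,3->1,2->4,3->4] -> levels [5 9 6 6 7]
  -> period-2 cycle: step 6 state = step 4 state; never stabilizes
  -> state at step 30: (30-4) mod 2 = 0, same as step 4 -> [5 9 6 6 7]

Answer: 5 9 6 6 7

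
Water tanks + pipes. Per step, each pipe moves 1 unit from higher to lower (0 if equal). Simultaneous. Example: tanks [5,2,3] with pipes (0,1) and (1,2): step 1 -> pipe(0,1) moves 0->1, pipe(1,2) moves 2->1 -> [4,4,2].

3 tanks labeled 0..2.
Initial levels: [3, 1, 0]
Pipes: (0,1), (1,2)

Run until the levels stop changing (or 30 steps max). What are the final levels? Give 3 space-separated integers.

Answer: 1 2 1

Derivation:
Step 1: flows [0->1,1->2] -> levels [2 1 1]
Step 2: flows [0->1,1=2] -> levels [1 2 1]
Step 3: flows [1->0,1->2] -> levels [2 0 2]
Step 4: flows [0->1,2->1] -> levels [1 2 1]
  -> period-2 cycle: step 4 state = step 2 state; never stabilizes
  -> state at step 30: (30-2) mod 2 = 0, same as step 2 -> [1 2 1]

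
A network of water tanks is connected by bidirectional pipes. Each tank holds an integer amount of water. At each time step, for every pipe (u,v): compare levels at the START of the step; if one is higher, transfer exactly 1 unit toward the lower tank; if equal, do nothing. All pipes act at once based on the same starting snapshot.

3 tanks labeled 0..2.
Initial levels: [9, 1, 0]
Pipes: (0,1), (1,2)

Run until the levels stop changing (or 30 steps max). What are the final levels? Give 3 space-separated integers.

Step 1: flows [0->1,1->2] -> levels [8 1 1]
Step 2: flows [0->1,1=2] -> levels [7 2 1]
Step 3: flows [0->1,1->2] -> levels [6 2 2]
Step 4: flows [0->1,1=2] -> levels [5 3 2]
Step 5: flows [0->1,1->2] -> levels [4 3 3]
Step 6: flows [0->1,1=2] -> levels [3 4 3]
Step 7: flows [1->0,1->2] -> levels [4 2 4]
Step 8: flows [0->1,2->1] -> levels [3 4 3]
  -> period-2 cycle: step 8 state = step 6 state; never stabilizes
  -> state at step 30: (30-6) mod 2 = 0, same as step 6 -> [3 4 3]

Answer: 3 4 3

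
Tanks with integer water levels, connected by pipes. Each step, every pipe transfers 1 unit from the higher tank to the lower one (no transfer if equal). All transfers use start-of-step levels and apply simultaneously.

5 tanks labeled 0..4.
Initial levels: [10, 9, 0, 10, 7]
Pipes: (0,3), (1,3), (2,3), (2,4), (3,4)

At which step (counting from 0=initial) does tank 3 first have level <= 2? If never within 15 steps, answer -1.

Step 1: flows [0=3,3->1,3->2,4->2,3->4] -> levels [10 10 2 7 7]
Step 2: flows [0->3,1->3,3->2,4->2,3=4] -> levels [9 9 4 8 6]
Step 3: flows [0->3,1->3,3->2,4->2,3->4] -> levels [8 8 6 8 6]
Step 4: flows [0=3,1=3,3->2,2=4,3->4] -> levels [8 8 7 6 7]
Step 5: flows [0->3,1->3,2->3,2=4,4->3] -> levels [7 7 6 10 6]
Step 6: flows [3->0,3->1,3->2,2=4,3->4] -> levels [8 8 7 6 7]
  -> period-2 cycle (repeats step 4); tank 3 never drops to <=2
Tank 3 never reaches <=2 within 15 steps

Answer: -1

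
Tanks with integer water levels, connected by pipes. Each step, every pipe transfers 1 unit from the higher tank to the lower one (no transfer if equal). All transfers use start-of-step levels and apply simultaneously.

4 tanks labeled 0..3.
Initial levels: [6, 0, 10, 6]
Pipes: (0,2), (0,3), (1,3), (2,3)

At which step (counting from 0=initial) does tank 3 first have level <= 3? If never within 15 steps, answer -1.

Answer: -1

Derivation:
Step 1: flows [2->0,0=3,3->1,2->3] -> levels [7 1 8 6]
Step 2: flows [2->0,0->3,3->1,2->3] -> levels [7 2 6 7]
Step 3: flows [0->2,0=3,3->1,3->2] -> levels [6 3 8 5]
Step 4: flows [2->0,0->3,3->1,2->3] -> levels [6 4 6 6]
Step 5: flows [0=2,0=3,3->1,2=3] -> levels [6 5 6 5]
Step 6: flows [0=2,0->3,1=3,2->3] -> levels [5 5 5 7]
Step 7: flows [0=2,3->0,3->1,3->2] -> levels [6 6 6 4]
Step 8: flows [0=2,0->3,1->3,2->3] -> levels [5 5 5 7]
  -> period-2 cycle (repeats step 6); tank 3 never drops to <=3
Tank 3 never reaches <=3 within 15 steps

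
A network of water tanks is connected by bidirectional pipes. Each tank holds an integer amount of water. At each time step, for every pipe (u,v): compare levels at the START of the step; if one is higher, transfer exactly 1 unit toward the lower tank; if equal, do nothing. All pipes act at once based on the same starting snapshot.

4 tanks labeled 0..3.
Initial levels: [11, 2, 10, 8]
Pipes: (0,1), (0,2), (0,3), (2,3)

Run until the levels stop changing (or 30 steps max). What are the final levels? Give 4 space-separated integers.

Step 1: flows [0->1,0->2,0->3,2->3] -> levels [8 3 10 10]
Step 2: flows [0->1,2->0,3->0,2=3] -> levels [9 4 9 9]
Step 3: flows [0->1,0=2,0=3,2=3] -> levels [8 5 9 9]
Step 4: flows [0->1,2->0,3->0,2=3] -> levels [9 6 8 8]
Step 5: flows [0->1,0->2,0->3,2=3] -> levels [6 7 9 9]
Step 6: flows [1->0,2->0,3->0,2=3] -> levels [9 6 8 8]
  -> period-2 cycle: step 6 state = step 4 state; never stabilizes
  -> state at step 30: (30-4) mod 2 = 0, same as step 4 -> [9 6 8 8]

Answer: 9 6 8 8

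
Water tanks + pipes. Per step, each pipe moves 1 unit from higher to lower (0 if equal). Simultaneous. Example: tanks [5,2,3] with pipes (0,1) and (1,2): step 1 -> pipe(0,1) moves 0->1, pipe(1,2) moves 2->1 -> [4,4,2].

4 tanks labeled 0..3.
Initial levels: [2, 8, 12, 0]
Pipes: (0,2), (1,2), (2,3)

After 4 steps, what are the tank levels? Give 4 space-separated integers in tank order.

Answer: 6 7 5 4

Derivation:
Step 1: flows [2->0,2->1,2->3] -> levels [3 9 9 1]
Step 2: flows [2->0,1=2,2->3] -> levels [4 9 7 2]
Step 3: flows [2->0,1->2,2->3] -> levels [5 8 6 3]
Step 4: flows [2->0,1->2,2->3] -> levels [6 7 5 4]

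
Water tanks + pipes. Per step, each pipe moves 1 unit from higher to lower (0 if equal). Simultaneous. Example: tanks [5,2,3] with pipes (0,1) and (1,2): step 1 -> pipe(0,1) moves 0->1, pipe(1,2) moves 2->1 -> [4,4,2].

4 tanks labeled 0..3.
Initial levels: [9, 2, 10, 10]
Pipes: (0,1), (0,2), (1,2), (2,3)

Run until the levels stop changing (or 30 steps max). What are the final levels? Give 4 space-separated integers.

Answer: 7 7 9 8

Derivation:
Step 1: flows [0->1,2->0,2->1,2=3] -> levels [9 4 8 10]
Step 2: flows [0->1,0->2,2->1,3->2] -> levels [7 6 9 9]
Step 3: flows [0->1,2->0,2->1,2=3] -> levels [7 8 7 9]
Step 4: flows [1->0,0=2,1->2,3->2] -> levels [8 6 9 8]
Step 5: flows [0->1,2->0,2->1,2->3] -> levels [8 8 6 9]
Step 6: flows [0=1,0->2,1->2,3->2] -> levels [7 7 9 8]
Step 7: flows [0=1,2->0,2->1,2->3] -> levels [8 8 6 9]
  -> period-2 cycle: step 7 state = step 5 state; never stabilizes
  -> state at step 30: (30-5) mod 2 = 1, same as step 6 -> [7 7 9 8]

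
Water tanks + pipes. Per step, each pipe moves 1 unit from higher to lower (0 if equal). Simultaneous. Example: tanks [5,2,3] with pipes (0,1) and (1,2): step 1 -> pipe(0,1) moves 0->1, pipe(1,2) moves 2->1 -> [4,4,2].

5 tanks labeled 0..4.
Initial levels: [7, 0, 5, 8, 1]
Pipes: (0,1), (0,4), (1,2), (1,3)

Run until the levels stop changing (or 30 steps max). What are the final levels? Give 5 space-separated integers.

Step 1: flows [0->1,0->4,2->1,3->1] -> levels [5 3 4 7 2]
Step 2: flows [0->1,0->4,2->1,3->1] -> levels [3 6 3 6 3]
Step 3: flows [1->0,0=4,1->2,1=3] -> levels [4 4 4 6 3]
Step 4: flows [0=1,0->4,1=2,3->1] -> levels [3 5 4 5 4]
Step 5: flows [1->0,4->0,1->2,1=3] -> levels [5 3 5 5 3]
Step 6: flows [0->1,0->4,2->1,3->1] -> levels [3 6 4 4 4]
Step 7: flows [1->0,4->0,1->2,1->3] -> levels [5 3 5 5 3]
  -> period-2 cycle: step 7 state = step 5 state; never stabilizes
  -> state at step 30: (30-5) mod 2 = 1, same as step 6 -> [3 6 4 4 4]

Answer: 3 6 4 4 4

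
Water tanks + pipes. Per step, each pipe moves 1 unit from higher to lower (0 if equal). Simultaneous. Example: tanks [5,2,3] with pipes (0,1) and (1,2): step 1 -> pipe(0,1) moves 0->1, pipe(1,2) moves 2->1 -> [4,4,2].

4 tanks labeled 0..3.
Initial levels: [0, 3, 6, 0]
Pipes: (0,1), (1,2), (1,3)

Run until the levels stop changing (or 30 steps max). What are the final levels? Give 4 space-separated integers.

Step 1: flows [1->0,2->1,1->3] -> levels [1 2 5 1]
Step 2: flows [1->0,2->1,1->3] -> levels [2 1 4 2]
Step 3: flows [0->1,2->1,3->1] -> levels [1 4 3 1]
Step 4: flows [1->0,1->2,1->3] -> levels [2 1 4 2]
  -> period-2 cycle: step 4 state = step 2 state; never stabilizes
  -> state at step 30: (30-2) mod 2 = 0, same as step 2 -> [2 1 4 2]

Answer: 2 1 4 2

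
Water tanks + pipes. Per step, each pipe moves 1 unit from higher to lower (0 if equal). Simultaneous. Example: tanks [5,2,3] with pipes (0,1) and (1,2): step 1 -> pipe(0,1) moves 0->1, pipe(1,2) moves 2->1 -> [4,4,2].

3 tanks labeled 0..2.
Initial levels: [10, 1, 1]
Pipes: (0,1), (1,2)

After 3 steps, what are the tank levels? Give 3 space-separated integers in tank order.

Step 1: flows [0->1,1=2] -> levels [9 2 1]
Step 2: flows [0->1,1->2] -> levels [8 2 2]
Step 3: flows [0->1,1=2] -> levels [7 3 2]

Answer: 7 3 2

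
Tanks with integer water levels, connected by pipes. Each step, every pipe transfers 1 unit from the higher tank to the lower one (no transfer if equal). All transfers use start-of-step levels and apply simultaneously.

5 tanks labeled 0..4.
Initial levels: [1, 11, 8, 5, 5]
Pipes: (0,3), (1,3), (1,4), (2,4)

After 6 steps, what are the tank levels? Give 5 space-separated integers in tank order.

Answer: 5 5 7 6 7

Derivation:
Step 1: flows [3->0,1->3,1->4,2->4] -> levels [2 9 7 5 7]
Step 2: flows [3->0,1->3,1->4,2=4] -> levels [3 7 7 5 8]
Step 3: flows [3->0,1->3,4->1,4->2] -> levels [4 7 8 5 6]
Step 4: flows [3->0,1->3,1->4,2->4] -> levels [5 5 7 5 8]
Step 5: flows [0=3,1=3,4->1,4->2] -> levels [5 6 8 5 6]
Step 6: flows [0=3,1->3,1=4,2->4] -> levels [5 5 7 6 7]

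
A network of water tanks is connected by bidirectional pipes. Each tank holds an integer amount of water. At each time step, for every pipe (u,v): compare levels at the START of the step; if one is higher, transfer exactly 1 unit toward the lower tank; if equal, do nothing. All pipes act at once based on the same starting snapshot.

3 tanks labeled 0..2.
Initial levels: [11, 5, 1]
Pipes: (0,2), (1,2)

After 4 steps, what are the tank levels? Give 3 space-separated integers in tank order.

Answer: 7 5 5

Derivation:
Step 1: flows [0->2,1->2] -> levels [10 4 3]
Step 2: flows [0->2,1->2] -> levels [9 3 5]
Step 3: flows [0->2,2->1] -> levels [8 4 5]
Step 4: flows [0->2,2->1] -> levels [7 5 5]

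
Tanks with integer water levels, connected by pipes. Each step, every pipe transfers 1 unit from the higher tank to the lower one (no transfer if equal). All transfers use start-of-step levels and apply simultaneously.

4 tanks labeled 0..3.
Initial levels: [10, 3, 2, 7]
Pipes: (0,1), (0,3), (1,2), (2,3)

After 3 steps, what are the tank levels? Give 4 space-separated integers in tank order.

Step 1: flows [0->1,0->3,1->2,3->2] -> levels [8 3 4 7]
Step 2: flows [0->1,0->3,2->1,3->2] -> levels [6 5 4 7]
Step 3: flows [0->1,3->0,1->2,3->2] -> levels [6 5 6 5]

Answer: 6 5 6 5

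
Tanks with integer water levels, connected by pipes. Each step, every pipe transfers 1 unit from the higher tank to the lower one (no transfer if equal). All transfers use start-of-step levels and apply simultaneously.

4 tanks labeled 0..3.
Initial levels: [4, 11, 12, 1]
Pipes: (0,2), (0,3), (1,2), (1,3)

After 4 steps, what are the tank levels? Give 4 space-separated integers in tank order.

Step 1: flows [2->0,0->3,2->1,1->3] -> levels [4 11 10 3]
Step 2: flows [2->0,0->3,1->2,1->3] -> levels [4 9 10 5]
Step 3: flows [2->0,3->0,2->1,1->3] -> levels [6 9 8 5]
Step 4: flows [2->0,0->3,1->2,1->3] -> levels [6 7 8 7]

Answer: 6 7 8 7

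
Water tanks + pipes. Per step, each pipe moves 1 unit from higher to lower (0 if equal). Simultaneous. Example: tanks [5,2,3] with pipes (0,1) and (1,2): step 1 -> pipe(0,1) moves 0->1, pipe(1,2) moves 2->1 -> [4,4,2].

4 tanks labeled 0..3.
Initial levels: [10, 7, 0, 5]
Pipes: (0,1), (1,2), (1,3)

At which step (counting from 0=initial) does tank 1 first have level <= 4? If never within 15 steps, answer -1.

Step 1: flows [0->1,1->2,1->3] -> levels [9 6 1 6]
Step 2: flows [0->1,1->2,1=3] -> levels [8 6 2 6]
Step 3: flows [0->1,1->2,1=3] -> levels [7 6 3 6]
Step 4: flows [0->1,1->2,1=3] -> levels [6 6 4 6]
Step 5: flows [0=1,1->2,1=3] -> levels [6 5 5 6]
Step 6: flows [0->1,1=2,3->1] -> levels [5 7 5 5]
Step 7: flows [1->0,1->2,1->3] -> levels [6 4 6 6]
Tank 1 first reaches <=4 at step 7

Answer: 7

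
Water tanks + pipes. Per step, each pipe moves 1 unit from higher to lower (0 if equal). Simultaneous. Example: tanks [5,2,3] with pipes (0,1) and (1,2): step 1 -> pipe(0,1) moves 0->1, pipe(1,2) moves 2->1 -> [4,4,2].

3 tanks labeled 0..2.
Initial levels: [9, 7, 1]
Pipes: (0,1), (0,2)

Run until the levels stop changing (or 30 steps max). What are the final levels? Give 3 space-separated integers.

Step 1: flows [0->1,0->2] -> levels [7 8 2]
Step 2: flows [1->0,0->2] -> levels [7 7 3]
Step 3: flows [0=1,0->2] -> levels [6 7 4]
Step 4: flows [1->0,0->2] -> levels [6 6 5]
Step 5: flows [0=1,0->2] -> levels [5 6 6]
Step 6: flows [1->0,2->0] -> levels [7 5 5]
Step 7: flows [0->1,0->2] -> levels [5 6 6]
  -> period-2 cycle: step 7 state = step 5 state; never stabilizes
  -> state at step 30: (30-5) mod 2 = 1, same as step 6 -> [7 5 5]

Answer: 7 5 5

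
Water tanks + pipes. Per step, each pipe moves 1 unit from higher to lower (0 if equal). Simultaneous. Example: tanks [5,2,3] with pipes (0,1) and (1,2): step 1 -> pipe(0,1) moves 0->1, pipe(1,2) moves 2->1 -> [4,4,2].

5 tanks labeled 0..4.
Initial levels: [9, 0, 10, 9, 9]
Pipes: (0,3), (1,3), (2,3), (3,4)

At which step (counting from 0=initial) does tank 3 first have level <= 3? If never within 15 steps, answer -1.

Step 1: flows [0=3,3->1,2->3,3=4] -> levels [9 1 9 9 9]
Step 2: flows [0=3,3->1,2=3,3=4] -> levels [9 2 9 8 9]
Step 3: flows [0->3,3->1,2->3,4->3] -> levels [8 3 8 10 8]
Step 4: flows [3->0,3->1,3->2,3->4] -> levels [9 4 9 6 9]
Step 5: flows [0->3,3->1,2->3,4->3] -> levels [8 5 8 8 8]
Step 6: flows [0=3,3->1,2=3,3=4] -> levels [8 6 8 7 8]
Step 7: flows [0->3,3->1,2->3,4->3] -> levels [7 7 7 9 7]
Step 8: flows [3->0,3->1,3->2,3->4] -> levels [8 8 8 5 8]
Step 9: flows [0->3,1->3,2->3,4->3] -> levels [7 7 7 9 7]
  -> period-2 cycle (repeats step 7); tank 3 never drops to <=3
Tank 3 never reaches <=3 within 15 steps

Answer: -1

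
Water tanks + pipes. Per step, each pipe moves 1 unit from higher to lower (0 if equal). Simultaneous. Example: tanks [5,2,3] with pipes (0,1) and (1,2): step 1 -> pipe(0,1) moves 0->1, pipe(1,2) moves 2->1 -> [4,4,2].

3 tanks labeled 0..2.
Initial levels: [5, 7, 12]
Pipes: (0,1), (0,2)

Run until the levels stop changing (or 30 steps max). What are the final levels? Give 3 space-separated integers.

Answer: 8 8 8

Derivation:
Step 1: flows [1->0,2->0] -> levels [7 6 11]
Step 2: flows [0->1,2->0] -> levels [7 7 10]
Step 3: flows [0=1,2->0] -> levels [8 7 9]
Step 4: flows [0->1,2->0] -> levels [8 8 8]
Step 5: flows [0=1,0=2] -> levels [8 8 8]
  -> stable (no change)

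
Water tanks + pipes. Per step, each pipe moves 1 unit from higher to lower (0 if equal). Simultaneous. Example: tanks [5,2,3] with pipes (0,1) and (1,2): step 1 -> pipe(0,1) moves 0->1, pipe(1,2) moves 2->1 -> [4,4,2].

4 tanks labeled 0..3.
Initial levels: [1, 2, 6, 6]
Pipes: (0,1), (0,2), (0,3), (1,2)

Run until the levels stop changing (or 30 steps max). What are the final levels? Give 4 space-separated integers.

Step 1: flows [1->0,2->0,3->0,2->1] -> levels [4 2 4 5]
Step 2: flows [0->1,0=2,3->0,2->1] -> levels [4 4 3 4]
Step 3: flows [0=1,0->2,0=3,1->2] -> levels [3 3 5 4]
Step 4: flows [0=1,2->0,3->0,2->1] -> levels [5 4 3 3]
Step 5: flows [0->1,0->2,0->3,1->2] -> levels [2 4 5 4]
Step 6: flows [1->0,2->0,3->0,2->1] -> levels [5 4 3 3]
  -> period-2 cycle: step 6 state = step 4 state; never stabilizes
  -> state at step 30: (30-4) mod 2 = 0, same as step 4 -> [5 4 3 3]

Answer: 5 4 3 3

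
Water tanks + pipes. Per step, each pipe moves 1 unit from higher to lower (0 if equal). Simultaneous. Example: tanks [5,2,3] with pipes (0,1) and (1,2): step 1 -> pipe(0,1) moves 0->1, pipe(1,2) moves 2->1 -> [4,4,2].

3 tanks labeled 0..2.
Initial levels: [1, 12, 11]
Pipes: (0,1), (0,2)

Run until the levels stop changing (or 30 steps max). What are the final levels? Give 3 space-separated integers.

Step 1: flows [1->0,2->0] -> levels [3 11 10]
Step 2: flows [1->0,2->0] -> levels [5 10 9]
Step 3: flows [1->0,2->0] -> levels [7 9 8]
Step 4: flows [1->0,2->0] -> levels [9 8 7]
Step 5: flows [0->1,0->2] -> levels [7 9 8]
  -> period-2 cycle: step 5 state = step 3 state; never stabilizes
  -> state at step 30: (30-3) mod 2 = 1, same as step 4 -> [9 8 7]

Answer: 9 8 7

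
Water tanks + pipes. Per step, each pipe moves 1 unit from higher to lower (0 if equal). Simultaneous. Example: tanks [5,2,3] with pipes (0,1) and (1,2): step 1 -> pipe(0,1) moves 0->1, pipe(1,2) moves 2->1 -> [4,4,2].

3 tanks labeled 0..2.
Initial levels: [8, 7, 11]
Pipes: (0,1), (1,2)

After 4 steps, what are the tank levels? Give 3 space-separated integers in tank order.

Answer: 8 10 8

Derivation:
Step 1: flows [0->1,2->1] -> levels [7 9 10]
Step 2: flows [1->0,2->1] -> levels [8 9 9]
Step 3: flows [1->0,1=2] -> levels [9 8 9]
Step 4: flows [0->1,2->1] -> levels [8 10 8]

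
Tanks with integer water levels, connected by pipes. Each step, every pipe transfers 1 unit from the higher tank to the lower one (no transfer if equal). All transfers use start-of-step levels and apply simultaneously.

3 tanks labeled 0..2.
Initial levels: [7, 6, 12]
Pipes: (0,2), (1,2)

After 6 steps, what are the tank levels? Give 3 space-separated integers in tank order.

Answer: 9 9 7

Derivation:
Step 1: flows [2->0,2->1] -> levels [8 7 10]
Step 2: flows [2->0,2->1] -> levels [9 8 8]
Step 3: flows [0->2,1=2] -> levels [8 8 9]
Step 4: flows [2->0,2->1] -> levels [9 9 7]
Step 5: flows [0->2,1->2] -> levels [8 8 9]
  -> period-2 cycle: step 5 state = step 3 state
  -> state at step 6: (6-3) mod 2 = 1, same as step 4 -> [9 9 7]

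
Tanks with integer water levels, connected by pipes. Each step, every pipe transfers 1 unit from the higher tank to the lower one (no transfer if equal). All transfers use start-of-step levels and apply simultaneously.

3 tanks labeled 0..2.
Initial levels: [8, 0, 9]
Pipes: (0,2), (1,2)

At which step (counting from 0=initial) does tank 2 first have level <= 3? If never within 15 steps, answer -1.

Step 1: flows [2->0,2->1] -> levels [9 1 7]
Step 2: flows [0->2,2->1] -> levels [8 2 7]
Step 3: flows [0->2,2->1] -> levels [7 3 7]
Step 4: flows [0=2,2->1] -> levels [7 4 6]
Step 5: flows [0->2,2->1] -> levels [6 5 6]
Step 6: flows [0=2,2->1] -> levels [6 6 5]
Step 7: flows [0->2,1->2] -> levels [5 5 7]
Step 8: flows [2->0,2->1] -> levels [6 6 5]
  -> period-2 cycle (repeats step 6); tank 2 never drops to <=3
Tank 2 never reaches <=3 within 15 steps

Answer: -1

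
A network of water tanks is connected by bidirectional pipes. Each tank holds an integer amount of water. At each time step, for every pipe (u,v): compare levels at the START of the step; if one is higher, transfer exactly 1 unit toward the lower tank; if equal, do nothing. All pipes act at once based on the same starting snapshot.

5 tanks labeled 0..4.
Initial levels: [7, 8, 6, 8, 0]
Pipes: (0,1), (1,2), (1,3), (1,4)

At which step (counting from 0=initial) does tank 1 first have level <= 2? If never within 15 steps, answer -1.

Step 1: flows [1->0,1->2,1=3,1->4] -> levels [8 5 7 8 1]
Step 2: flows [0->1,2->1,3->1,1->4] -> levels [7 7 6 7 2]
Step 3: flows [0=1,1->2,1=3,1->4] -> levels [7 5 7 7 3]
Step 4: flows [0->1,2->1,3->1,1->4] -> levels [6 7 6 6 4]
Step 5: flows [1->0,1->2,1->3,1->4] -> levels [7 3 7 7 5]
Step 6: flows [0->1,2->1,3->1,4->1] -> levels [6 7 6 6 4]
  -> period-2 cycle (repeats step 4); tank 1 never drops to <=2
Tank 1 never reaches <=2 within 15 steps

Answer: -1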